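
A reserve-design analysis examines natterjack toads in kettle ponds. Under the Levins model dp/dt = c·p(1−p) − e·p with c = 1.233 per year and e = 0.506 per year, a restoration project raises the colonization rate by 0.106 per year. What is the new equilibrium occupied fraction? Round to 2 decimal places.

Before: p* = 1 − 0.506/1.233 = 0.5896.
After the change, c = 1.339, e = 0.506, so p* = 1 − 0.506/1.339 = 0.6221.

0.62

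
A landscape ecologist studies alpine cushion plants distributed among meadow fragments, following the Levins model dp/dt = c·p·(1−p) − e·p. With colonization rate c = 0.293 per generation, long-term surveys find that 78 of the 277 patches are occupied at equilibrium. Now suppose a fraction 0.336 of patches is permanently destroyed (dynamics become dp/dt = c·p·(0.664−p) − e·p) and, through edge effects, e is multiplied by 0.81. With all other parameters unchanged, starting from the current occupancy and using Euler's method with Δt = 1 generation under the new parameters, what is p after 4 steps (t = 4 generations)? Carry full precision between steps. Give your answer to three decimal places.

Observed p* = 78/277 = 0.28159.
Balance c(1−p*) = e gives e = 0.293×(1 − 0.28159) = 0.21049.
Starting from p₀ = 0.28159; update p ← p + (dp/dt)·Δt with the new parameters.
p: 0.28159 → 0.26513  (Δp = -0.01646)
p: 0.26513 → 0.25091  (Δp = -0.01422)
p: 0.25091 → 0.23850  (Δp = -0.01241)
p: 0.23850 → 0.22757  (Δp = -0.01093)

0.228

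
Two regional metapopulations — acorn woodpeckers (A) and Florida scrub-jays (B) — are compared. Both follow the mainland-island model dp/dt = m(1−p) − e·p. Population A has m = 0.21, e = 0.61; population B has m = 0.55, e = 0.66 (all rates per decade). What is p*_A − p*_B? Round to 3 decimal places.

-0.198

A: p*_A = m/(m+e) = 0.21/0.8200 = 0.2561.
B: p*_B = 0.55/1.2100 = 0.4545.
p*_A − p*_B = 0.2561 − 0.4545 = -0.1984.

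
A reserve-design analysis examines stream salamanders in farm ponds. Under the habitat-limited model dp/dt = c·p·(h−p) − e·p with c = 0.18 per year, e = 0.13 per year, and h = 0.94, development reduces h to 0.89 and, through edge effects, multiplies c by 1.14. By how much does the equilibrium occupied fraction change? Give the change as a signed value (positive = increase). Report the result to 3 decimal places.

0.039

Before: p* = h − e/c = 0.94 − 0.13/0.18 = 0.94 − 0.7222 = 0.2178.
After: c = 0.2052, e = 0.13, h = 0.89; p* = 0.89 − 0.13/0.2052 = 0.2565.
Δp* = 0.2565 − 0.2178 = +0.0387.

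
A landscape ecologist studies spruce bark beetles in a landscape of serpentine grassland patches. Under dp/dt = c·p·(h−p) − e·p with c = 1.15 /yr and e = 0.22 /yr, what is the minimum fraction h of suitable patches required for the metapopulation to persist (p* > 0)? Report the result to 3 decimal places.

p* = h − e/c is positive only when h > e/c.
h_min = e/c = 0.22/1.15 = 0.1913.

0.191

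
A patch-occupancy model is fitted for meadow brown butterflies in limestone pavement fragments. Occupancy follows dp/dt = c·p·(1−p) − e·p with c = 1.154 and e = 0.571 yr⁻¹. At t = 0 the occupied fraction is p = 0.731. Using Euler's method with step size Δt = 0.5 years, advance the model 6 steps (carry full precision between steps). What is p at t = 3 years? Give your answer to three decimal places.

Update rule: p ← p + [c·p·(1−p) − e·p]·Δt with Δt = 0.5.
t = 0.5: p = 0.73100 + (-0.09524) = 0.63576
t = 1: p = 0.63576 + (-0.04789) = 0.58787
t = 1.5: p = 0.58787 + (-0.02804) = 0.55983
t = 2: p = 0.55983 + (-0.01765) = 0.54218
t = 2.5: p = 0.54218 + (-0.01157) = 0.53061
t = 3: p = 0.53061 + (-0.00778) = 0.52283

0.523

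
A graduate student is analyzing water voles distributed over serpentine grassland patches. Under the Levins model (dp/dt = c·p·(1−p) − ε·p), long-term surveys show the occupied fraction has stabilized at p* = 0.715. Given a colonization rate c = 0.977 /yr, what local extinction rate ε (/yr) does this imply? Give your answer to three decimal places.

At equilibrium c(1−p*) = ε.
ε = 0.977 × (1 − 0.715) = 0.977 × 0.2850 = 0.2784.

0.278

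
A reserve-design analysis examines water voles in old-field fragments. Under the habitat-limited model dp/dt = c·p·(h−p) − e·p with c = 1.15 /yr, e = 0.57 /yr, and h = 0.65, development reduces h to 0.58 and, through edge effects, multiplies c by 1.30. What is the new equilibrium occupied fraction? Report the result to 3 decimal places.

0.199

Before: p* = h − e/c = 0.65 − 0.57/1.15 = 0.65 − 0.4957 = 0.1543.
After: c = 1.495, e = 0.57, h = 0.58; p* = 0.58 − 0.57/1.495 = 0.1987.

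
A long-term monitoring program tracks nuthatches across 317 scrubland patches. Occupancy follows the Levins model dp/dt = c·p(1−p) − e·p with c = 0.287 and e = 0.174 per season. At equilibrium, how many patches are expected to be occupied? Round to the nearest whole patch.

p* = 1 − e/c = 1 − 0.174/0.287 = 0.3937.
Expected occupied patches = N × p* = 317 × 0.3937 = 124.81 ≈ 125.

125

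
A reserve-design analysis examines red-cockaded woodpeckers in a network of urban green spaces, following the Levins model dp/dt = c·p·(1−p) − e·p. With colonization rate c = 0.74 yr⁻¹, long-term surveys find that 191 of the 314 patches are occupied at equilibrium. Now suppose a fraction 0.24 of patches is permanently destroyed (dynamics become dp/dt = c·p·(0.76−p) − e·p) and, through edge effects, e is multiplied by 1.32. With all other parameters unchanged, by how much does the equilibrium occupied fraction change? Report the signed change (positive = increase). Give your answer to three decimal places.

Observed p* = 191/314 = 0.60828.
Balance c(1−p*) = e gives e = 0.74×(1 − 0.60828) = 0.28987.
New p* = 0.76 − e/c = 0.76 − 0.38263/0.74000 = 0.24293.
Δp* = 0.24293 − 0.60828 = -0.36535.

-0.365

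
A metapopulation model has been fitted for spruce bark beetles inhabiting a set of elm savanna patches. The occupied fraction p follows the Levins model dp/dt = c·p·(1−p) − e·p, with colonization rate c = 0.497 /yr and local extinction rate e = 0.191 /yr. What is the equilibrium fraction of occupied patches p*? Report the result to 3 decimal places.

0.616

Setting dp/dt = 0 and dividing through by p* gives c·(1−p*) = e.
So p* = 1 − e/c = 1 − 0.191/0.497 = 1 − 0.3843 = 0.6157.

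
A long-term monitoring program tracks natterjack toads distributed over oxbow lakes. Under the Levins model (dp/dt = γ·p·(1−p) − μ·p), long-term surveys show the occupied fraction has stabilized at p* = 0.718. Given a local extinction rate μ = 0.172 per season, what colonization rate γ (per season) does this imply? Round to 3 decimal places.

0.610

At equilibrium γ(1−p*) = μ, so γ = μ/(1−p*).
γ = 0.172/(1 − 0.718) = 0.172/0.2820 = 0.6099.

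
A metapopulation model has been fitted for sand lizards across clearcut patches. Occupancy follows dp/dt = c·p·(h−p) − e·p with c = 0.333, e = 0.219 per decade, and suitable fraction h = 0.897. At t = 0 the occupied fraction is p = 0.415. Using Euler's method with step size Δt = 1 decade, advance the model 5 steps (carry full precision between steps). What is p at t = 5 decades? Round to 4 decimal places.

0.3296

Update rule: p ← p + [c·p·(h−p) − e·p]·Δt with Δt = 1.
t = 1: p = 0.41500 + (-0.02428) = 0.39072
t = 2: p = 0.39072 + (-0.01970) = 0.37103
t = 3: p = 0.37103 + (-0.01627) = 0.35476
t = 4: p = 0.35476 + (-0.01363) = 0.34112
t = 5: p = 0.34112 + (-0.01156) = 0.32956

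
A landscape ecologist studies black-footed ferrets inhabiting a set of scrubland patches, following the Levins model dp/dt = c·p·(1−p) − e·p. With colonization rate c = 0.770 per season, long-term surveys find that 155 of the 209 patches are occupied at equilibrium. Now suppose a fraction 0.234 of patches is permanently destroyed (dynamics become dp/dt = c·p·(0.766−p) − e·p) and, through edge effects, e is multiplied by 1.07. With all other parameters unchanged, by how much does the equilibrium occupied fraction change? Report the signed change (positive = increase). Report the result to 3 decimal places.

Observed p* = 155/209 = 0.74163.
Balance c(1−p*) = e gives e = 0.770×(1 − 0.74163) = 0.19894.
New p* = 0.766 − e/c = 0.766 − 0.21287/0.77000 = 0.48955.
Δp* = 0.48955 − 0.74163 = -0.25208.

-0.252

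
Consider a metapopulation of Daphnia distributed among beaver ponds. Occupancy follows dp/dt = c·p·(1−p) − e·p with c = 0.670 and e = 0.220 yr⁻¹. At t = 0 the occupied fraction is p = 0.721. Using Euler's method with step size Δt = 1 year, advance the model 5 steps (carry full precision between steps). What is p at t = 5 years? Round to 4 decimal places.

Update rule: p ← p + [c·p·(1−p) − e·p]·Δt with Δt = 1.
  1  |  dp/dt·Δt = -0.023843  |  p_1 = 0.697157
  2  |  dp/dt·Δt = -0.011918  |  p_2 = 0.685239
  3  |  dp/dt·Δt = -0.006242  |  p_3 = 0.678996
  4  |  dp/dt·Δt = -0.003346  |  p_4 = 0.675650
  5  |  dp/dt·Δt = -0.001815  |  p_5 = 0.673836

0.6738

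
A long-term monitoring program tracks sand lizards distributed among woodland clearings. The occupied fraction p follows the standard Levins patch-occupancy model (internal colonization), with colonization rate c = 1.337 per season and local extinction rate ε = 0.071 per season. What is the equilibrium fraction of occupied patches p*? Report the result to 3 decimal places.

At equilibrium, colonization balances extinction: c·p*·(1−p*) = ε·p*.
So p* = 1 − ε/c = 1 − 0.071/1.337 = 1 − 0.0531 = 0.9469.

0.947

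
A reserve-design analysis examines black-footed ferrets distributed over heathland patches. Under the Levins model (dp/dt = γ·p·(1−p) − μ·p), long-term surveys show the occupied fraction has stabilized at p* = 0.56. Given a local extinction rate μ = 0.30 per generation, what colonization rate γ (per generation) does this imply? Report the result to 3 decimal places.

At equilibrium γ(1−p*) = μ, so γ = μ/(1−p*).
γ = 0.30/(1 − 0.56) = 0.30/0.4400 = 0.6818.

0.682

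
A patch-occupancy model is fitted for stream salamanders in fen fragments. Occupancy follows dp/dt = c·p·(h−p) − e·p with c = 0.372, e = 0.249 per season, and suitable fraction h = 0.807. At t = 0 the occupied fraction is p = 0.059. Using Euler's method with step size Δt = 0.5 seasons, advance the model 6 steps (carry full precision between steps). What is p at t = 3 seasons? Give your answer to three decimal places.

0.064

Update rule: p ← p + [c·p·(h−p) − e·p]·Δt with Δt = 0.5.
t = 0.5: p = 0.05900 + (+0.00086) = 0.05986
t = 1: p = 0.05986 + (+0.00087) = 0.06073
t = 1.5: p = 0.06073 + (+0.00087) = 0.06160
t = 2: p = 0.06160 + (+0.00087) = 0.06247
t = 2.5: p = 0.06247 + (+0.00087) = 0.06334
t = 3: p = 0.06334 + (+0.00088) = 0.06422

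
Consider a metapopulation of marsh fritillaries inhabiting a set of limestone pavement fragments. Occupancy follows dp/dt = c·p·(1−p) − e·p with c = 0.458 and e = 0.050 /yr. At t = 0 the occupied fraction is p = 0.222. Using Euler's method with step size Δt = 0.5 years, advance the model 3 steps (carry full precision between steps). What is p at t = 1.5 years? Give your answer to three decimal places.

Update rule: p ← p + [c·p·(1−p) − e·p]·Δt with Δt = 0.5.
step 1: Δp = +0.03400, p = 0.25600
step 2: Δp = +0.03722, p = 0.29322
step 3: Δp = +0.04013, p = 0.33335

0.333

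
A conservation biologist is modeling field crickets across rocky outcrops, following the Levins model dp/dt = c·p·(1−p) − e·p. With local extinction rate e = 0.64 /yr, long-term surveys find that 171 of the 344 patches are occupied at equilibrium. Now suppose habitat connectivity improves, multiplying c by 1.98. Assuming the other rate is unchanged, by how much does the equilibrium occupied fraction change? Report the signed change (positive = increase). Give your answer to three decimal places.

0.249

Observed p* = 171/344 = 0.49709.
Balance c(1−p*) = e gives c = e/(1 − 0.49709) = 0.64/0.50291 = 1.27259.
New p* = 1 − e/c = 1 − 0.64000/2.51973 = 0.74600.
Δp* = 0.74600 − 0.49709 = +0.24891.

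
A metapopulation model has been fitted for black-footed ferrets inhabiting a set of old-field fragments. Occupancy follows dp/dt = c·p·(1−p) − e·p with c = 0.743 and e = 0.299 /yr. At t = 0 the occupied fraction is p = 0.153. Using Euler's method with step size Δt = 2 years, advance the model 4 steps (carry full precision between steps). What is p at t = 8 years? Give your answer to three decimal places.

0.575

Update rule: p ← p + [c·p·(1−p) − e·p]·Δt with Δt = 2.
step 1: Δp = +0.10108, p = 0.25408
step 2: Δp = +0.12969, p = 0.38377
step 3: Δp = +0.12193, p = 0.50570
step 4: Δp = +0.06904, p = 0.57474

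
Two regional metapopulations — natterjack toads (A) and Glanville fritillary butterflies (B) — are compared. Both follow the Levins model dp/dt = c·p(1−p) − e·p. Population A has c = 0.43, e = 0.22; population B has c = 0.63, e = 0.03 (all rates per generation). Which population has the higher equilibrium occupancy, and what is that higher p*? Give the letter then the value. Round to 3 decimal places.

B, 0.952

A: p*_A = 1 − 0.22/0.43 = 0.4884.
B: p*_B = 1 − 0.03/0.63 = 0.9524.
B is higher at 0.9524.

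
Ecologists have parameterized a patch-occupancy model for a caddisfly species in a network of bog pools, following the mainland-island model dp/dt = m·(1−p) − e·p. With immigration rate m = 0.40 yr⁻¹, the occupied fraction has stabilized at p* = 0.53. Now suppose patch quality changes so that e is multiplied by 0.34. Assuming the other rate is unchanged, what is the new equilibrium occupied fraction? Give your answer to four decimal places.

0.7683

Balance m(1−p*) = e·p* gives e = m(1−p*)/p* = 0.40×0.47000/0.53000 = 0.35472.
New p* = m/(m+e) = 0.40000/(0.40000+0.12060) = 0.76834.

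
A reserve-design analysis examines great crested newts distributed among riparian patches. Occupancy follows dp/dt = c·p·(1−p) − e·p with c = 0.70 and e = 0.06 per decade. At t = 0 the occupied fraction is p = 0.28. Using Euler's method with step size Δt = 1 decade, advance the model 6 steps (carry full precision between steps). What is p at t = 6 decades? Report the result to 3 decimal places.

Update rule: p ← p + [c·p·(1−p) − e·p]·Δt with Δt = 1.
  1  |  dp/dt·Δt = +0.124320  |  p_1 = 0.404320
  2  |  dp/dt·Δt = +0.144333  |  p_2 = 0.548653
  3  |  dp/dt·Δt = +0.140424  |  p_3 = 0.689076
  4  |  dp/dt·Δt = +0.108630  |  p_4 = 0.797707
  5  |  dp/dt·Δt = +0.065097  |  p_5 = 0.862804
  6  |  dp/dt·Δt = +0.031093  |  p_6 = 0.893897

0.894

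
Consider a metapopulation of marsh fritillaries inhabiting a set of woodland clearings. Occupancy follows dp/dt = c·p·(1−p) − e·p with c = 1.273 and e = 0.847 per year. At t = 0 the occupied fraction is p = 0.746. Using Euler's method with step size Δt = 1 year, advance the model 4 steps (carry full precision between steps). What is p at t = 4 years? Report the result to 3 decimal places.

Update rule: p ← p + [c·p·(1−p) − e·p]·Δt with Δt = 1.
  1  |  dp/dt·Δt = -0.390649  |  p_1 = 0.355351
  2  |  dp/dt·Δt = -0.009368  |  p_2 = 0.345983
  3  |  dp/dt·Δt = -0.004995  |  p_3 = 0.340988
  4  |  dp/dt·Δt = -0.002755  |  p_4 = 0.338234

0.338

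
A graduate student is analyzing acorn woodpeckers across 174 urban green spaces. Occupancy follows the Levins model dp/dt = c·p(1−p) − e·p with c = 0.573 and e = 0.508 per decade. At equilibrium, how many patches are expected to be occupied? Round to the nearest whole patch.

20

p* = 1 − e/c = 1 − 0.508/0.573 = 0.1134.
Expected occupied patches = N × p* = 174 × 0.1134 = 19.74 ≈ 20.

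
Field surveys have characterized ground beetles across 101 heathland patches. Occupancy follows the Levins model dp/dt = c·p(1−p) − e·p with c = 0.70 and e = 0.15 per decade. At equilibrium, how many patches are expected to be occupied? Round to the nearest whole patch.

p* = 1 − e/c = 1 − 0.15/0.70 = 0.7857.
Expected occupied patches = N × p* = 101 × 0.7857 = 79.36 ≈ 79.

79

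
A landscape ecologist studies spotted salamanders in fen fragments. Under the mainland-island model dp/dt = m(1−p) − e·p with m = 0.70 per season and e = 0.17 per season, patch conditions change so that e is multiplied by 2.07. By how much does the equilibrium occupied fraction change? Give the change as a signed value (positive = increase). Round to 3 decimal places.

Before: p* = 0.70/(0.70+0.17) = 0.8046.
After: m = 0.7, e = 0.3519; p* = 0.7/1.0519 = 0.6655.
Δp* = 0.6655 − 0.8046 = -0.1391.

-0.139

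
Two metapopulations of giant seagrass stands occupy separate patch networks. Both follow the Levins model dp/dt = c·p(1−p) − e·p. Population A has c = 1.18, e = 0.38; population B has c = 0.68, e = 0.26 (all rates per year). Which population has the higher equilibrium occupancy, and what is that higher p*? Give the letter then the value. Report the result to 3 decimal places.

A, 0.678

A: p*_A = 1 − 0.38/1.18 = 0.6780.
B: p*_B = 1 − 0.26/0.68 = 0.6176.
A is higher at 0.6780.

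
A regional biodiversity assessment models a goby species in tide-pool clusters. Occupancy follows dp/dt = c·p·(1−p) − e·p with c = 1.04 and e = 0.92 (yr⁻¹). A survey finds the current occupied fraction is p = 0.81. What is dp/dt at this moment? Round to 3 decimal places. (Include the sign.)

-0.585

Colonization term: c·p·(1−p) = 1.04×0.81×0.1900 = 0.16006.
Extinction term: e·p = 0.74520.
dp/dt = 0.16006 − 0.74520 = -0.58514.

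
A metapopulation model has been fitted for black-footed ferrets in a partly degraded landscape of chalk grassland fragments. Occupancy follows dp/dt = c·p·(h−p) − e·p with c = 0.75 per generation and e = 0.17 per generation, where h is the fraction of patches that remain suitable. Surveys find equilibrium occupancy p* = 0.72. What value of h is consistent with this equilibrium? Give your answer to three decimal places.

0.947

At equilibrium c(h−p*) = e, so h = p* + e/c.
h = 0.72 + 0.17/0.75 = 0.72 + 0.2267 = 0.9467.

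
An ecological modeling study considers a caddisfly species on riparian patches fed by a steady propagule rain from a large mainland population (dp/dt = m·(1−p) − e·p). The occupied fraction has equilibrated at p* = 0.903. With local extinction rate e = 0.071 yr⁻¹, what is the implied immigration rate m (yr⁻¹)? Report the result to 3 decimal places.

0.661

At equilibrium m(1−p*) = e·p*, so m = e·p*/(1−p*).
m = 0.071 × 0.903 / 0.0970 = 0.0641/0.0970 = 0.6610.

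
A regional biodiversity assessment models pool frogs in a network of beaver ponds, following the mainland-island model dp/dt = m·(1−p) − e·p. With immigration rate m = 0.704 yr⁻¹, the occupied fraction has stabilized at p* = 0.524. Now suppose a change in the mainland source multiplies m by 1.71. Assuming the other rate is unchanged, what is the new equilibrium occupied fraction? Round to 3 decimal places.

0.653

Balance m(1−p*) = e·p* gives e = m(1−p*)/p* = 0.704×0.47600/0.52400 = 0.63951.
New p* = m/(m+e) = 1.20384/(1.20384+0.63951) = 0.65307.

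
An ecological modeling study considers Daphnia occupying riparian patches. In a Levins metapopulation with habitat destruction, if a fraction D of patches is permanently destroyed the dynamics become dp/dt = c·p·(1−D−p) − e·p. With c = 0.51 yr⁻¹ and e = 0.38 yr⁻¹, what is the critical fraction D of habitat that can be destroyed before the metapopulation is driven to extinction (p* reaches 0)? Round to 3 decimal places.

The nontrivial equilibrium is p* = (1−D) − e/c; extinction occurs when this hits zero.
So D_crit = 1 − e/c = 1 − 0.38/0.51 = 1 − 0.7451 = 0.2549.
This equals the undisturbed p*, a classic result of Lande's extension.

0.255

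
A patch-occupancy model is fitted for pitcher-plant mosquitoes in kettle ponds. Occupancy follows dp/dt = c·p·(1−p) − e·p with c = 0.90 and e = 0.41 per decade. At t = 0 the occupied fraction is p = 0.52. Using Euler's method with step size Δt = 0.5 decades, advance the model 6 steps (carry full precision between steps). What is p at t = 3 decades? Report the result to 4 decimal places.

0.5397

Update rule: p ← p + [c·p·(1−p) − e·p]·Δt with Δt = 0.5.
p: 0.52000 → 0.52572  (Δp = +0.00572)
p: 0.52572 → 0.53015  (Δp = +0.00443)
p: 0.53015 → 0.53356  (Δp = +0.00341)
p: 0.53356 → 0.53617  (Δp = +0.00261)
p: 0.53617 → 0.53817  (Δp = +0.00200)
p: 0.53817 → 0.53969  (Δp = +0.00152)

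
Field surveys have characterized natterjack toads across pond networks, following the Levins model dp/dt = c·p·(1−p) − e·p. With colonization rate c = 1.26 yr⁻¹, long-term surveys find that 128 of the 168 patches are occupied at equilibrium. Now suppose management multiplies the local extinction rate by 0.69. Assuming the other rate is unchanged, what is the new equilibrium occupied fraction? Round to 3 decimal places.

0.836

Observed p* = 128/168 = 0.76190.
Balance c(1−p*) = e gives e = 1.26×(1 − 0.76190) = 0.30001.
New p* = 1 − e/c = 1 − 0.20701/1.26000 = 0.83571.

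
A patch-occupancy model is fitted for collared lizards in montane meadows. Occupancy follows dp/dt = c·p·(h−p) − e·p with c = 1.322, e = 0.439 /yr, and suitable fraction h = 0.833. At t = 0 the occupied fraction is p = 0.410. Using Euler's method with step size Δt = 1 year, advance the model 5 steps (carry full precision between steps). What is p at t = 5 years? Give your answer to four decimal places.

0.5002

Update rule: p ← p + [c·p·(h−p) − e·p]·Δt with Δt = 1.
step 1: Δp = +0.04928, p = 0.45928
step 2: Δp = +0.02528, p = 0.48457
step 3: Δp = +0.01048, p = 0.49505
step 4: Δp = +0.00385, p = 0.49890
step 5: Δp = +0.00134, p = 0.50024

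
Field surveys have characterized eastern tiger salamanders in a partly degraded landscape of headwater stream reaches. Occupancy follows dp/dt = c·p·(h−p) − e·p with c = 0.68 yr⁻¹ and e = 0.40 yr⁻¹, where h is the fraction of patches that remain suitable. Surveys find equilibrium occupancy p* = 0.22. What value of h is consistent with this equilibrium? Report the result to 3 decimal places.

At equilibrium c(h−p*) = e, so h = p* + e/c.
h = 0.22 + 0.40/0.68 = 0.22 + 0.5882 = 0.8082.

0.808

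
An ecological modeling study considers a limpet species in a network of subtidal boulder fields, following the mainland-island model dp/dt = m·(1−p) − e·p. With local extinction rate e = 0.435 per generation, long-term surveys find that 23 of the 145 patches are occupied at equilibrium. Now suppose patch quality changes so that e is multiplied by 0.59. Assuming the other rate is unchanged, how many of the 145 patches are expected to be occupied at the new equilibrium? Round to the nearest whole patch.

Observed p* = 23/145 = 0.15862.
Balance m(1−p*) = e·p* gives m = e·p*/(1−p*) = 0.435×0.15862/0.84138 = 0.08201.
New p* = m/(m+e) = 0.08201/(0.08201+0.25665) = 0.24216.
Expected occupied = 145 × 0.24216 = 35.11 ≈ 35.

35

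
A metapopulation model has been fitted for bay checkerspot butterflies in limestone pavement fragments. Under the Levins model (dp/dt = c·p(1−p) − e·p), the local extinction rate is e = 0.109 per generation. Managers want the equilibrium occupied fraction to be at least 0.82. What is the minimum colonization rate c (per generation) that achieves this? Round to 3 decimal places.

p* = 1 − e/c ≥ 0.82 requires e/c ≤ 0.1800, i.e. c ≥ e/0.1800.
c_min = 0.109/0.1800 = 0.6056.

0.606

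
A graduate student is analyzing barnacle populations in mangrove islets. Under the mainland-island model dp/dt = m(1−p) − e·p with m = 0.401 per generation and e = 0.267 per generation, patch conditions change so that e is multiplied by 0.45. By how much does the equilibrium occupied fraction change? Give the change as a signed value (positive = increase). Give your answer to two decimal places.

0.17

Before: p* = 0.401/(0.401+0.267) = 0.6003.
After: m = 0.401, e = 0.12015; p* = 0.401/0.5212 = 0.7695.
Δp* = 0.7695 − 0.6003 = +0.1692.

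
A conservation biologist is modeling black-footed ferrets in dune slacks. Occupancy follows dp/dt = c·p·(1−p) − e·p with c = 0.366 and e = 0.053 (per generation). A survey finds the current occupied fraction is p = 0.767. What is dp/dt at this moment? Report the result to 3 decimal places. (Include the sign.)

0.025

Colonization term: c·p·(1−p) = 0.366×0.767×0.2330 = 0.06541.
Extinction term: e·p = 0.04065.
dp/dt = 0.06541 − 0.04065 = 0.02476.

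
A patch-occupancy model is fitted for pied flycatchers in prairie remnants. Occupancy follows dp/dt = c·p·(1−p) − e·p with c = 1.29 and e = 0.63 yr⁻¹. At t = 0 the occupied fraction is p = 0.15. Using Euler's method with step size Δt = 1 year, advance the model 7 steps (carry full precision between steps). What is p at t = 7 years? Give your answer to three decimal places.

0.508

Update rule: p ← p + [c·p·(1−p) − e·p]·Δt with Δt = 1.
p: 0.15000 → 0.21998  (Δp = +0.06998)
p: 0.21998 → 0.30274  (Δp = +0.08276)
p: 0.30274 → 0.38432  (Δp = +0.08158)
p: 0.38432 → 0.44743  (Δp = +0.06312)
p: 0.44743 → 0.48449  (Δp = +0.03705)
p: 0.48449 → 0.50145  (Δp = +0.01696)
p: 0.50145 → 0.50803  (Δp = +0.00658)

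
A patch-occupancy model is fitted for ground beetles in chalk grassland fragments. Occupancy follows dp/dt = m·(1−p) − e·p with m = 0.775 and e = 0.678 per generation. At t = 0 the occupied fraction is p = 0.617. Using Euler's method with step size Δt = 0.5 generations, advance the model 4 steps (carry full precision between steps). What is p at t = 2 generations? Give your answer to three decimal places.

Update rule: p ← p + [m·(1−p) − e·p]·Δt with Δt = 0.5.
step 1: Δp = -0.06075, p = 0.55625
step 2: Δp = -0.01662, p = 0.53963
step 3: Δp = -0.00454, p = 0.53509
step 4: Δp = -0.00124, p = 0.53385

0.534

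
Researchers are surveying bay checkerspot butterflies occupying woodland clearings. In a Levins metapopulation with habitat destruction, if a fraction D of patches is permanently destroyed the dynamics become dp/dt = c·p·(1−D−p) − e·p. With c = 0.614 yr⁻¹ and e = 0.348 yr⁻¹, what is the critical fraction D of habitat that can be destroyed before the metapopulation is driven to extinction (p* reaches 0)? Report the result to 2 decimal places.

The nontrivial equilibrium is p* = (1−D) − e/c; extinction occurs when this hits zero.
So D_crit = 1 − e/c = 1 − 0.348/0.614 = 1 − 0.5668 = 0.4332.
This equals the undisturbed p*, a classic result of Lande's extension.

0.43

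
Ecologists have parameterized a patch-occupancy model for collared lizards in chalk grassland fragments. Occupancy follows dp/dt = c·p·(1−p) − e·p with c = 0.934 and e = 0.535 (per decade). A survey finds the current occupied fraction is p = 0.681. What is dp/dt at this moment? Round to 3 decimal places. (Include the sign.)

-0.161

Colonization term: c·p·(1−p) = 0.934×0.681×0.3190 = 0.20290.
Extinction term: e·p = 0.36434.
dp/dt = 0.20290 − 0.36434 = -0.16143.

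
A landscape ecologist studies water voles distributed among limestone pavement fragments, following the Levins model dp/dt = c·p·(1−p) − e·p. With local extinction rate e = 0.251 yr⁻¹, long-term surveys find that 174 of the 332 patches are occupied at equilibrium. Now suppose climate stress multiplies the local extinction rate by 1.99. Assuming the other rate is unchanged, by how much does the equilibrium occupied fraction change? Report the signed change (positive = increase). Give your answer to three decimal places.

Observed p* = 174/332 = 0.52410.
Balance c(1−p*) = e gives c = e/(1 − 0.52410) = 0.251/0.47590 = 0.52742.
New p* = 1 − e/c = 1 − 0.49949/0.52742 = 0.05296.
Δp* = 0.05296 − 0.52410 = -0.47114.

-0.471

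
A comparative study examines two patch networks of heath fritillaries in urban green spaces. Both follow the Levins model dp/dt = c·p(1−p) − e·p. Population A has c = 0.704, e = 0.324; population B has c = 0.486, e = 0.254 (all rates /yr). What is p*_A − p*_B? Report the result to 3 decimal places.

0.062

A: p*_A = 1 − 0.324/0.704 = 0.5398.
B: p*_B = 1 − 0.254/0.486 = 0.4774.
p*_A − p*_B = 0.5398 − 0.4774 = 0.0624.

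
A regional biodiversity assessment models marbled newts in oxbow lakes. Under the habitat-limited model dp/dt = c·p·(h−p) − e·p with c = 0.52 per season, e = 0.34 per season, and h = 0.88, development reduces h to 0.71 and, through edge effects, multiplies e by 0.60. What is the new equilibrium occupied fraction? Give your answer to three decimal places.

Before: p* = h − e/c = 0.88 − 0.34/0.52 = 0.88 − 0.6538 = 0.2262.
After: c = 0.52, e = 0.204, h = 0.71; p* = 0.71 − 0.204/0.52 = 0.3177.

0.318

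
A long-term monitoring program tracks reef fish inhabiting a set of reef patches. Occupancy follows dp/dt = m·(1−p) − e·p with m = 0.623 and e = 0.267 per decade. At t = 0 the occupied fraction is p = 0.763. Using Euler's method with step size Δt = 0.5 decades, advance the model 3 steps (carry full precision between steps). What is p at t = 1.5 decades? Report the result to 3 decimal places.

Update rule: p ← p + [m·(1−p) − e·p]·Δt with Δt = 0.5.
p: 0.76300 → 0.73496  (Δp = -0.02804)
p: 0.73496 → 0.71941  (Δp = -0.01556)
p: 0.71941 → 0.71077  (Δp = -0.00864)

0.711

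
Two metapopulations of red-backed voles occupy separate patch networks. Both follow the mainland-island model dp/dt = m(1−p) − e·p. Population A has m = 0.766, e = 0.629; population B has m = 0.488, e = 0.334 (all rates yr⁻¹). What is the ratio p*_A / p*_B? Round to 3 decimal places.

0.925

A: p*_A = m/(m+e) = 0.766/1.3950 = 0.5491.
B: p*_B = 0.488/0.8220 = 0.5937.
p*_A / p*_B = 0.5491/0.5937 = 0.9249.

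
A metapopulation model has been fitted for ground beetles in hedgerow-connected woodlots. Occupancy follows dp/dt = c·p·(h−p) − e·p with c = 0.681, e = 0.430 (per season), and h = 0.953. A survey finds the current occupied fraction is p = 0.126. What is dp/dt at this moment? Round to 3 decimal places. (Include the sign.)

Colonization term: c·p·(h−p) = 0.681×0.126×0.8270 = 0.07096.
Extinction term: e·p = 0.05418.
dp/dt = 0.07096 − 0.05418 = 0.01678.

0.017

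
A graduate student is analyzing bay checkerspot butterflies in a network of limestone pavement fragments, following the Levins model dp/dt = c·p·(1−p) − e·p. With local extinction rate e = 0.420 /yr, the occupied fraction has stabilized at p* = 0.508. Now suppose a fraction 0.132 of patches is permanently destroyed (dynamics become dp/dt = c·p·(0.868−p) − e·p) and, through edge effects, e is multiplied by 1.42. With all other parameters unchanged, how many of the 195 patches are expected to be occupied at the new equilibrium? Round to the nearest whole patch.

Balance c(1−p*) = e gives c = e/(1 − 0.50800) = 0.420/0.49200 = 0.85366.
New p* = 0.868 − e/c = 0.868 − 0.59640/0.85366 = 0.16936.
Expected occupied = 195 × 0.16936 = 33.03 ≈ 33.

33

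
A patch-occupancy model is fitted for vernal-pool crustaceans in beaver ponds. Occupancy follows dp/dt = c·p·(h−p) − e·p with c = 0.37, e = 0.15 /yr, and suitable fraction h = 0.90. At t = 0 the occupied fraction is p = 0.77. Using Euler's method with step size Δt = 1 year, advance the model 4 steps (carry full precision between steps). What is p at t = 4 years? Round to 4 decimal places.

0.5813

Update rule: p ← p + [c·p·(h−p) − e·p]·Δt with Δt = 1.
step 1: Δp = -0.07846, p = 0.69154
step 2: Δp = -0.05039, p = 0.64115
step 3: Δp = -0.03477, p = 0.60638
step 4: Δp = -0.02508, p = 0.58130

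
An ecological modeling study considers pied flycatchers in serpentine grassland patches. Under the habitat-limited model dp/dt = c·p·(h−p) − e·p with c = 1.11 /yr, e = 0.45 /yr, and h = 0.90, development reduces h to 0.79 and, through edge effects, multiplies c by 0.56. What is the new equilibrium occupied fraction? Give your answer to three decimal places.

0.066

Before: p* = h − e/c = 0.90 − 0.45/1.11 = 0.90 − 0.4054 = 0.4946.
After: c = 0.6216, e = 0.45, h = 0.79; p* = 0.79 − 0.45/0.6216 = 0.0661.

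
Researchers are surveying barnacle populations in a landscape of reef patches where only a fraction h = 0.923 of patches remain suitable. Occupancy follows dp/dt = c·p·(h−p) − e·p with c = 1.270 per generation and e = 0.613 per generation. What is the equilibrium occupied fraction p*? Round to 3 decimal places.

0.440

Setting dp/dt = 0 and dividing by p* gives c·(h−p*) = e.
So p* = h − e/c = 0.923 − 0.613/1.270 = 0.923 − 0.4827 = 0.4403.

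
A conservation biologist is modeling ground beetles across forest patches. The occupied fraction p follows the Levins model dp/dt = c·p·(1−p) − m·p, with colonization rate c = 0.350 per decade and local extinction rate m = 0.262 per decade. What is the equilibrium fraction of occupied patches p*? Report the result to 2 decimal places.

0.25

At equilibrium, colonization balances extinction: c·p*·(1−p*) = m·p*.
So p* = 1 − m/c = 1 − 0.262/0.350 = 1 − 0.7486 = 0.2514.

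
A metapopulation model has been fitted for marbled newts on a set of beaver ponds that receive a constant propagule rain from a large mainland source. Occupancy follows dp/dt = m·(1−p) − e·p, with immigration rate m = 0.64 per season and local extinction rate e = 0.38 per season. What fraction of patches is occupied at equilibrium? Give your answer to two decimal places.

Setting dp/dt = 0: m − m·p* = e·p*, so m = (m+e)·p*.
p* = m/(m+e) = 0.64/(0.64+0.38) = 0.64/1.0200 = 0.6275.

0.63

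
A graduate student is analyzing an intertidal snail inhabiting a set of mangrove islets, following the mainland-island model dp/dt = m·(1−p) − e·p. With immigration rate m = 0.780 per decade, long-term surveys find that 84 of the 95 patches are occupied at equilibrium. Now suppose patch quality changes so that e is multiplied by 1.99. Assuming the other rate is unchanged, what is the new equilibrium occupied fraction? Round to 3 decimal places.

Observed p* = 84/95 = 0.88421.
Balance m(1−p*) = e·p* gives e = m(1−p*)/p* = 0.780×0.11579/0.88421 = 0.10214.
New p* = m/(m+e) = 0.78000/(0.78000+0.20326) = 0.79328.

0.793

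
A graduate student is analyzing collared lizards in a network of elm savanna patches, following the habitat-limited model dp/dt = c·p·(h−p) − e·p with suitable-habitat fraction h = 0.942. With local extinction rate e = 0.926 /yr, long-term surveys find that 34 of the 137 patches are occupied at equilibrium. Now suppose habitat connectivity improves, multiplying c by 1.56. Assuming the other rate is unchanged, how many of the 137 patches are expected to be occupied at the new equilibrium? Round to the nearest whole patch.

68

Observed p* = 34/137 = 0.24818.
Balance c(h−p*) = e gives c = e/(0.942 − 0.24818) = 0.926/0.69382 = 1.33464.
New p* = 0.942 − e/c = 0.942 − 0.92600/2.08204 = 0.49724.
Expected occupied = 137 × 0.49724 = 68.12 ≈ 68.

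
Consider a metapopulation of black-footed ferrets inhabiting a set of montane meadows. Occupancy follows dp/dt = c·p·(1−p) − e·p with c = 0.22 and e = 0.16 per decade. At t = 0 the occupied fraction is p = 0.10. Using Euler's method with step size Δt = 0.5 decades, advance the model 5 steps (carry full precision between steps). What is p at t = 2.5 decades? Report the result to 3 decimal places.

Update rule: p ← p + [c·p·(1−p) − e·p]·Δt with Δt = 0.5.
  1  |  dp/dt·Δt = +0.001900  |  p_1 = 0.101900
  2  |  dp/dt·Δt = +0.001915  |  p_2 = 0.103815
  3  |  dp/dt·Δt = +0.001929  |  p_3 = 0.105744
  4  |  dp/dt·Δt = +0.001942  |  p_4 = 0.107686
  5  |  dp/dt·Δt = +0.001955  |  p_5 = 0.109641

0.110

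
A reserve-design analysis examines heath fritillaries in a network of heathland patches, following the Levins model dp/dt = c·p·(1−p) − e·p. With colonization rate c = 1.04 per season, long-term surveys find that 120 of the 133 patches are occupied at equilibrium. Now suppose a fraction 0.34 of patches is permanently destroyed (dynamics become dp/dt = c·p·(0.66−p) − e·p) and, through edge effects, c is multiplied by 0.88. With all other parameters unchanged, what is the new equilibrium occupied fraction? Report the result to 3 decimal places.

Observed p* = 120/133 = 0.90226.
Balance c(1−p*) = e gives e = 1.04×(1 − 0.90226) = 0.10165.
New p* = 0.66 − e/c = 0.66 − 0.10165/0.91520 = 0.54893.

0.549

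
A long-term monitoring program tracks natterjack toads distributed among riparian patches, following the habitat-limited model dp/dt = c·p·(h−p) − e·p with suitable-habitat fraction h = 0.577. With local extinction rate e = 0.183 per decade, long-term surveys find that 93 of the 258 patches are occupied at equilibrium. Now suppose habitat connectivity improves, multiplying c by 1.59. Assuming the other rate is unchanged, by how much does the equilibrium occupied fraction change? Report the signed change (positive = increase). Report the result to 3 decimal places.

Observed p* = 93/258 = 0.36047.
Balance c(h−p*) = e gives c = e/(0.577 − 0.36047) = 0.183/0.21653 = 0.84515.
New p* = 0.577 − e/c = 0.577 − 0.18300/1.34379 = 0.44082.
Δp* = 0.44082 − 0.36047 = +0.08035.

0.080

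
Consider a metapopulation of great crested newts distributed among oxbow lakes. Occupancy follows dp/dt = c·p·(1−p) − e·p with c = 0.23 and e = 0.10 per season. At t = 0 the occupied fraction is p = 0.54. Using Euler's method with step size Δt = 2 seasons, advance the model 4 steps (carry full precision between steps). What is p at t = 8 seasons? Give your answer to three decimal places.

0.557

Update rule: p ← p + [c·p·(1−p) − e·p]·Δt with Δt = 2.
p: 0.54000 → 0.54626  (Δp = +0.00626)
p: 0.54626 → 0.55103  (Δp = +0.00476)
p: 0.55103 → 0.55462  (Δp = +0.00360)
p: 0.55462 → 0.55733  (Δp = +0.00270)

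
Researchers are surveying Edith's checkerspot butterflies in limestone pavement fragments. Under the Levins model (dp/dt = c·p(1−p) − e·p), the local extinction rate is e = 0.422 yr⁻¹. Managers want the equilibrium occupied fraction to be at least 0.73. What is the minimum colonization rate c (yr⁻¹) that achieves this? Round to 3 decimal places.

1.563

p* = 1 − e/c ≥ 0.73 requires e/c ≤ 0.2700, i.e. c ≥ e/0.2700.
c_min = 0.422/0.2700 = 1.5630.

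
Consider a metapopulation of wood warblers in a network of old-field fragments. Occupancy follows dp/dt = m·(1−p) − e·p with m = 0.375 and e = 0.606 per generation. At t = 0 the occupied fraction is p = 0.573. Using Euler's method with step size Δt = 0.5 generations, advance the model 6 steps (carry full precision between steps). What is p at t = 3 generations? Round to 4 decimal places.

0.3856

Update rule: p ← p + [m·(1−p) − e·p]·Δt with Δt = 0.5.
p: 0.57300 → 0.47944  (Δp = -0.09356)
p: 0.47944 → 0.43178  (Δp = -0.04767)
p: 0.43178 → 0.40749  (Δp = -0.02429)
p: 0.40749 → 0.39512  (Δp = -0.01237)
p: 0.39512 → 0.38881  (Δp = -0.00630)
p: 0.38881 → 0.38560  (Δp = -0.00321)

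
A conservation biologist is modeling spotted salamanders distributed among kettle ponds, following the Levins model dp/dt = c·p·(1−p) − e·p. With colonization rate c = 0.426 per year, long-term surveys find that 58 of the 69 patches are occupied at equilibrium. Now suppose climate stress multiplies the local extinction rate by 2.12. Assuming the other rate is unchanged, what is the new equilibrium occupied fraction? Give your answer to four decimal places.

Observed p* = 58/69 = 0.84058.
Balance c(1−p*) = e gives e = 0.426×(1 − 0.84058) = 0.06791.
New p* = 1 − e/c = 1 − 0.14397/0.42600 = 0.66204.

0.6620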